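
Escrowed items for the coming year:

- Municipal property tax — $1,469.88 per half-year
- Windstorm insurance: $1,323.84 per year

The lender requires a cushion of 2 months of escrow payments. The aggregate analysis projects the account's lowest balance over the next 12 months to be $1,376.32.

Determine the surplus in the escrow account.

$665.72

Municipal property tax = $1,469.88 × 2 = $2,939.76 per year
Windstorm insurance = $1,323.84 per year
Total per year = $2,939.76 + $1,323.84 = $4,263.60
Per month = $4,263.60 ÷ 12 = $355.30
Cushion = 2 × $355.30 = $710.60
Excess over cushion: $1,376.32 − $710.60 = $665.72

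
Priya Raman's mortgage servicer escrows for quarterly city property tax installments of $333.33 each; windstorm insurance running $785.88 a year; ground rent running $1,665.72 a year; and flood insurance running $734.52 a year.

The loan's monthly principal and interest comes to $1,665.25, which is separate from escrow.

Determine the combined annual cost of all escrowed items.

City property tax — $333.33 × 4 = $1,333.32 per year
Windstorm insurance — $785.88 per year
Ground rent — $1,665.72 per year
Flood insurance — $734.52 per year
Total annual escrow = $1,333.32 + $785.88 + $1,665.72 + $734.52 = $4,519.44

$4,519.44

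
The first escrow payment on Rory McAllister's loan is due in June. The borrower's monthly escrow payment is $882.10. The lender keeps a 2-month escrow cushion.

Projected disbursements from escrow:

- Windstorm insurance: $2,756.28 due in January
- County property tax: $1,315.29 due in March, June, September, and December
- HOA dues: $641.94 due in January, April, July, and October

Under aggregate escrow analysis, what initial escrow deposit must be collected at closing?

Cushion = 2 × $882.10 = $1,764.20
Trial balance (start $0, +$882.10 each month, − disbursements):
  Jun: +$882.10 − $1,315.29 → -$433.19
  Jul: +$882.10 − $641.94 → -$193.03
  Aug: +$882.10 → $689.07
  Sep: +$882.10 − $1,315.29 → $255.88
  Oct: +$882.10 − $641.94 → $496.04
  Nov: +$882.10 → $1,378.14
  Dec: +$882.10 − $1,315.29 → $944.95
  Jan: +$882.10 − $3,398.22 → -$1,571.17
  Feb: +$882.10 → -$689.07
  Mar: +$882.10 − $1,315.29 → -$1,122.26
  Apr: +$882.10 − $641.94 → -$882.10
  May: +$882.10 → $0.00
Lowest trial balance = -$1,571.17 (Jan)
Initial deposit = cushion − low point = $1,764.20 − (-$1,571.17) = $3,335.37

$3,335.37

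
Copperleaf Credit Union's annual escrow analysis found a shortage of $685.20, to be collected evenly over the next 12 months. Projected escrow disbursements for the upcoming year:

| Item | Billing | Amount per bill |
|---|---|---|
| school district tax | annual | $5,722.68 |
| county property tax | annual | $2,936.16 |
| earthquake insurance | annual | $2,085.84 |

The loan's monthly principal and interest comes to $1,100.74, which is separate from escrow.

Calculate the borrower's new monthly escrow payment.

$952.49

School district tax = $5,722.68 annually
County property tax = $2,936.16 annually
Earthquake insurance = $2,085.84 annually
Combined annual = $5,722.68 + $2,936.16 + $2,085.84 = $10,744.68
Base monthly escrow = $10,744.68 ÷ 12 = $895.39
Monthly shortage recovery: $685.20 ÷ 12 = $57.10
New monthly escrow = $895.39 + $57.10 = $952.49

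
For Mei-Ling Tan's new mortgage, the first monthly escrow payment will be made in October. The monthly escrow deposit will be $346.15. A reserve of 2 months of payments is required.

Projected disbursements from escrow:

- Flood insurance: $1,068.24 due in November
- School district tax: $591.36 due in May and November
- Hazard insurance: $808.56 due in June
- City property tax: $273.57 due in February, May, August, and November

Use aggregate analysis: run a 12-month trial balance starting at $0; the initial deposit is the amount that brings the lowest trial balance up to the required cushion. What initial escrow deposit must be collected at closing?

$1,933.17

Cushion = 2 × $346.15 = $692.30
Trial balance (start $0, +$346.15 each month, − disbursements):
  Oct: +$346.15 → $346.15
  Nov: +$346.15 − $1,933.17 → -$1,240.87
  Dec: +$346.15 → -$894.72
  Jan: +$346.15 → -$548.57
  Feb: +$346.15 − $273.57 → -$475.99
  Mar: +$346.15 → -$129.84
  Apr: +$346.15 → $216.31
  May: +$346.15 − $864.93 → -$302.47
  Jun: +$346.15 − $808.56 → -$764.88
  Jul: +$346.15 → -$418.73
  Aug: +$346.15 − $273.57 → -$346.15
  Sep: +$346.15 → $0.00
Lowest trial balance = -$1,240.87 (Nov)
Initial deposit = cushion − low point = $692.30 − (-$1,240.87) = $1,933.17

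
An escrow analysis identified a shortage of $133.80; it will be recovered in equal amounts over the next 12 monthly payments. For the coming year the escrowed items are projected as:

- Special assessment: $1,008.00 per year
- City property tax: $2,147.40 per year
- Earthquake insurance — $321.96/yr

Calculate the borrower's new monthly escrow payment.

$300.93

Special assessment: $1,008.00/yr
City property tax: $2,147.40/yr
Earthquake insurance: $321.96/yr
Annual escrow total = $1,008.00 + $2,147.40 + $321.96 = $3,477.36
Monthly escrow = $3,477.36 ÷ 12 = $289.78
Monthly shortage recovery: $133.80 ÷ 12 = $11.15
New monthly escrow = $289.78 + $11.15 = $300.93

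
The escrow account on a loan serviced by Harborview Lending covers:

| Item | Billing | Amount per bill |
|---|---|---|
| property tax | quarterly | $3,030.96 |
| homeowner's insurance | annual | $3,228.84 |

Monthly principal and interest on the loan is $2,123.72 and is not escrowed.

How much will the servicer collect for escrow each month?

$1,279.39

Property tax: $3,030.96 × 4 = $12,123.84
Homeowner's insurance: $3,228.84
Total per year = $15,352.68
Base monthly escrow = $15,352.68 / 12 = $1,279.39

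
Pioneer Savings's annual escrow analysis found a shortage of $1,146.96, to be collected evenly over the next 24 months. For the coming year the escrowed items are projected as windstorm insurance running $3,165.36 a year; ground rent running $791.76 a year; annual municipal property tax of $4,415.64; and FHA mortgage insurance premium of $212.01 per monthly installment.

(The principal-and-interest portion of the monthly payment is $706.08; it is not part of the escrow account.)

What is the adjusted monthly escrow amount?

$957.53

Windstorm insurance = $3,165.36 annually
Ground rent = $791.76 annually
Municipal property tax = $4,415.64 annually
FHA mortgage insurance premium = $212.01 × 12 = $2,544.12 annually
Combined annual = $3,165.36 + $791.76 + $4,415.64 + $2,544.12 = $10,916.88
Base monthly escrow = $10,916.88 ÷ 12 = $909.74
Shortage per month = $1,146.96 / 24 = $47.79
Adjusted monthly = $909.74 + $47.79 = $957.53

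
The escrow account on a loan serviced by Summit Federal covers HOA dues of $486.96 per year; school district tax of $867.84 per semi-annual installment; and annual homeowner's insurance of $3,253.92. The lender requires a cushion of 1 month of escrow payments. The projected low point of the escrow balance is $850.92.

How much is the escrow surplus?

$394.54

HOA dues = $486.96 annually
School district tax = $867.84 × 2 = $1,735.68 annually
Homeowner's insurance = $3,253.92 annually
Annual escrow total = $486.96 + $1,735.68 + $3,253.92 = $5,476.56
Per month = $5,476.56 / 12 = $456.38
Required reserve = 1 × $456.38 = $456.38
Excess over cushion: $850.92 − $456.38 = $394.54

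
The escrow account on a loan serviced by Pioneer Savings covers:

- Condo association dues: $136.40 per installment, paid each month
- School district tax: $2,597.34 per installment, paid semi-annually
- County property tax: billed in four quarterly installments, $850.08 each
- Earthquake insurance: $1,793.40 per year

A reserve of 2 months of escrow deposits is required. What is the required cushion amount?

Condo association dues = $136.40 × 12 = $1,636.80 annually
School district tax = $2,597.34 × 2 = $5,194.68 annually
County property tax = $850.08 × 4 = $3,400.32 annually
Earthquake insurance = $1,793.40 annually
Annual escrow total = $12,025.20
Monthly = $12,025.20 ÷ 12 = $1,002.10
Reserve = 2 × $1,002.10 = $2,004.20

$2,004.20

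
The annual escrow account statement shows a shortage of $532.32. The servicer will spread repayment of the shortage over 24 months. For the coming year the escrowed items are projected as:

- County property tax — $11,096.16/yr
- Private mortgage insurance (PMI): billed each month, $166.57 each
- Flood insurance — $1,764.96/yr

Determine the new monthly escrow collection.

County property tax = $11,096.16
Private mortgage insurance (PMI) = $166.57 × 12 = $1,998.84
Flood insurance = $1,764.96
Combined annual = $11,096.16 + $1,998.84 + $1,764.96 = $14,859.96
Monthly escrow = $14,859.96 / 12 = $1,238.33
Shortage spread = $532.32 / 24 = $22.18/mo
Adjusted monthly = $1,238.33 + $22.18 = $1,260.51

$1,260.51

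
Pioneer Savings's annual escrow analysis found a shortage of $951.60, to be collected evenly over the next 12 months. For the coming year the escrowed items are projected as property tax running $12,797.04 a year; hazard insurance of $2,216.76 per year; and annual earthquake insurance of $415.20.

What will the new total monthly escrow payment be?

Property tax: $12,797.04
Hazard insurance: $2,216.76
Earthquake insurance: $415.20
Total annual escrow = $12,797.04 + $2,216.76 + $415.20 = $15,429.00
Per month = $15,429.00 / 12 = $1,285.75
Shortage spread = $951.60 ÷ 12 = $79.30/mo
Adjusted monthly = $1,285.75 + $79.30 = $1,365.05

$1,365.05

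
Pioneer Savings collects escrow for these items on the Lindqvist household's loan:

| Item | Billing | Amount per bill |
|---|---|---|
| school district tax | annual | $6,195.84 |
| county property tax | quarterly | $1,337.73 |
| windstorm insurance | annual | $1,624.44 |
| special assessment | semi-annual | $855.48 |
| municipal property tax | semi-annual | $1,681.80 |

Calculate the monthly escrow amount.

$1,520.48

School district tax: $6,195.84 annually
County property tax: $1,337.73 × 4 = $5,350.92 annually
Windstorm insurance: $1,624.44 annually
Special assessment: $855.48 × 2 = $1,710.96 annually
Municipal property tax: $1,681.80 × 2 = $3,363.60 annually
Total per year = $6,195.84 + $5,350.92 + $1,624.44 + $1,710.96 + $3,363.60 = $18,245.76
Monthly = $18,245.76 / 12 = $1,520.48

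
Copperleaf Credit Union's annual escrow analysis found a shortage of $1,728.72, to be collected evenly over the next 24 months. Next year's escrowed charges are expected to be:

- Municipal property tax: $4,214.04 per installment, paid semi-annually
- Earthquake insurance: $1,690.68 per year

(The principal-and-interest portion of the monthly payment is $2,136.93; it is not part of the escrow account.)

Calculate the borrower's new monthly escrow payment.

Municipal property tax — $4,214.04 × 2 = $8,428.08/yr
Earthquake insurance — $1,690.68/yr
Total per year = $10,118.76
Monthly escrow = $10,118.76 / 12 = $843.23
Shortage spread = $1,728.72 ÷ 24 = $72.03/mo
Adjusted monthly = $843.23 + $72.03 = $915.26

$915.26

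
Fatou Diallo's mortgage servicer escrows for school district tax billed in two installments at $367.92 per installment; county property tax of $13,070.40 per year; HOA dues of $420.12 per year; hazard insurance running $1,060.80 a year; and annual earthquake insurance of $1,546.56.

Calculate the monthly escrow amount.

$1,402.81

School district tax = $367.92 × 2 = $735.84 annually
County property tax = $13,070.40 annually
HOA dues = $420.12 annually
Hazard insurance = $1,060.80 annually
Earthquake insurance = $1,546.56 annually
Yearly total = $735.84 + $13,070.40 + $420.12 + $1,060.80 + $1,546.56 = $16,833.72
Monthly = $16,833.72 / 12 = $1,402.81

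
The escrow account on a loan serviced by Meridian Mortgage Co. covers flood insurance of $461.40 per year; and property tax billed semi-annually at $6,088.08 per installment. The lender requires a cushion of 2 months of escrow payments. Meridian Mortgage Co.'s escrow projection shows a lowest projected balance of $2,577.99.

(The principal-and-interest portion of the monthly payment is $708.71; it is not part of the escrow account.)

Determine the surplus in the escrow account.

Flood insurance = $461.40
Property tax = $6,088.08 × 2 = $12,176.16
Annual escrow total = $461.40 + $12,176.16 = $12,637.56
Per month = $12,637.56 ÷ 12 = $1,053.13
Cushion = 2 × $1,053.13 = $2,106.26
Excess over cushion: $2,577.99 − $2,106.26 = $471.73

$471.73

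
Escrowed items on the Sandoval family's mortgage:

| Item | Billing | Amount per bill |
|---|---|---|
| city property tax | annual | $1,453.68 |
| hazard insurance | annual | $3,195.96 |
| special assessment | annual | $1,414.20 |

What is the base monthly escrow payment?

$505.32

City property tax: $1,453.68/yr
Hazard insurance: $3,195.96/yr
Special assessment: $1,414.20/yr
Annual escrow total = $6,063.84
Monthly = $6,063.84 / 12 = $505.32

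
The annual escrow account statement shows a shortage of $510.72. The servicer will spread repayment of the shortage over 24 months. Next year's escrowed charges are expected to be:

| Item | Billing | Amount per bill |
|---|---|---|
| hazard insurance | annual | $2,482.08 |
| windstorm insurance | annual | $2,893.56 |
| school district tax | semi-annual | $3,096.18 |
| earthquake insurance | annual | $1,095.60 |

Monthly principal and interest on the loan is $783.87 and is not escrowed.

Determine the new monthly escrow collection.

Hazard insurance — $2,482.08 per year
Windstorm insurance — $2,893.56 per year
School district tax — $3,096.18 × 2 = $6,192.36 per year
Earthquake insurance — $1,095.60 per year
Annual escrow total = $12,663.60
Monthly = $12,663.60 ÷ 12 = $1,055.30
Shortage spread = $510.72 / 24 = $21.28/mo
Adjusted monthly = $1,055.30 + $21.28 = $1,076.58

$1,076.58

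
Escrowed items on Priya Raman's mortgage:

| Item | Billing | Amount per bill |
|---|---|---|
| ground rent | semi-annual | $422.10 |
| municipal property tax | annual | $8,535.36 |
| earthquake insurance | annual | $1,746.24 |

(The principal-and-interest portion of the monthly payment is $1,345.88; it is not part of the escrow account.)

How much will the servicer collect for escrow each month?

Ground rent = $422.10 × 2 = $844.20
Municipal property tax = $8,535.36
Earthquake insurance = $1,746.24
Annual escrow total = $11,125.80
Monthly escrow = $11,125.80 / 12 = $927.15

$927.15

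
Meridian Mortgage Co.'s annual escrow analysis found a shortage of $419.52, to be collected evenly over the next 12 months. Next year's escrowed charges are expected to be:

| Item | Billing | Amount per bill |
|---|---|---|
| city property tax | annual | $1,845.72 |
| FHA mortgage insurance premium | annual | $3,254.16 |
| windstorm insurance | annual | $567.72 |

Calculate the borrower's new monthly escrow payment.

$507.26

City property tax — $1,845.72/yr
FHA mortgage insurance premium — $3,254.16/yr
Windstorm insurance — $567.72/yr
Combined annual = $1,845.72 + $3,254.16 + $567.72 = $5,667.60
Monthly = $5,667.60 / 12 = $472.30
Monthly shortage recovery: $419.52 / 12 = $34.96
New monthly escrow = $472.30 + $34.96 = $507.26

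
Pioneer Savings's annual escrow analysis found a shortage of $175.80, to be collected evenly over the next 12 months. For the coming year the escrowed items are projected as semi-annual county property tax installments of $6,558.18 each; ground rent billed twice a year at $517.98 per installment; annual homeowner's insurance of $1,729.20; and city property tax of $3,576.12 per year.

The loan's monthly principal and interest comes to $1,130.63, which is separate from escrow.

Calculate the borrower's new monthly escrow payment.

$1,636.12

County property tax — $6,558.18 × 2 = $13,116.36 per year
Ground rent — $517.98 × 2 = $1,035.96 per year
Homeowner's insurance — $1,729.20 per year
City property tax — $3,576.12 per year
Combined annual = $13,116.36 + $1,035.96 + $1,729.20 + $3,576.12 = $19,457.64
Monthly = $19,457.64 / 12 = $1,621.47
Monthly shortage recovery: $175.80 / 12 = $14.65
New monthly escrow = $1,621.47 + $14.65 = $1,636.12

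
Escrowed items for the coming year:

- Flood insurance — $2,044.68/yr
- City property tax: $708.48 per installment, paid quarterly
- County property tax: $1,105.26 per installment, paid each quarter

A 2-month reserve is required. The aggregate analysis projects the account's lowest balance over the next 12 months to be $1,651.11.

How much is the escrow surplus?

$101.17

Flood insurance — $2,044.68/yr
City property tax — $708.48 × 4 = $2,833.92/yr
County property tax — $1,105.26 × 4 = $4,421.04/yr
Total annual escrow = $9,299.64
Monthly = $9,299.64 / 12 = $774.97
Required reserve = 2 × $774.97 = $1,549.94
Surplus = $1,651.11 − $1,549.94 = $101.17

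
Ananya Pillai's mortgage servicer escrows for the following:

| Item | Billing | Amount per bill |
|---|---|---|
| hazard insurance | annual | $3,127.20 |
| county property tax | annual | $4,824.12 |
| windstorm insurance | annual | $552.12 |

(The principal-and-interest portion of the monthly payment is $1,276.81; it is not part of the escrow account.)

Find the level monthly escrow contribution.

$708.62

Hazard insurance = $3,127.20 annually
County property tax = $4,824.12 annually
Windstorm insurance = $552.12 annually
Total per year = $3,127.20 + $4,824.12 + $552.12 = $8,503.44
Monthly = $8,503.44 ÷ 12 = $708.62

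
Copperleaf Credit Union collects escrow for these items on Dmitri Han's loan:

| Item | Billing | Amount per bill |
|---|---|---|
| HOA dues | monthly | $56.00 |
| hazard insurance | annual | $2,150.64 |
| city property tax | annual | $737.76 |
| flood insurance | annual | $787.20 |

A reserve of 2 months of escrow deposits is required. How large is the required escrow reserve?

$724.60

HOA dues — $56.00 × 12 = $672.00
Hazard insurance — $2,150.64
City property tax — $737.76
Flood insurance — $787.20
Annual escrow total = $672.00 + $2,150.64 + $737.76 + $787.20 = $4,347.60
Base monthly escrow = $4,347.60 ÷ 12 = $362.30
Reserve = 2 × $362.30 = $724.60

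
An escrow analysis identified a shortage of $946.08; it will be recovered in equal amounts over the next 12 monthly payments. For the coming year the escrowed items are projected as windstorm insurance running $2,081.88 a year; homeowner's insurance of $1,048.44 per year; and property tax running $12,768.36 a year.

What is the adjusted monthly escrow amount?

$1,403.73

Windstorm insurance: $2,081.88 annually
Homeowner's insurance: $1,048.44 annually
Property tax: $12,768.36 annually
Total per year = $15,898.68
Base monthly escrow = $15,898.68 / 12 = $1,324.89
Shortage spread = $946.08 / 12 = $78.84/mo
New monthly escrow = $1,324.89 + $78.84 = $1,403.73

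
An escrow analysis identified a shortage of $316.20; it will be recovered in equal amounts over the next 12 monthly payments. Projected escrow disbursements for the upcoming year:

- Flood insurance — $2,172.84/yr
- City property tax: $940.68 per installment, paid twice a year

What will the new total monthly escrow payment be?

$364.20

Flood insurance = $2,172.84/yr
City property tax = $940.68 × 2 = $1,881.36/yr
Total per year = $2,172.84 + $1,881.36 = $4,054.20
Base monthly escrow = $4,054.20 / 12 = $337.85
Shortage per month = $316.20 ÷ 12 = $26.35
New monthly escrow = $337.85 + $26.35 = $364.20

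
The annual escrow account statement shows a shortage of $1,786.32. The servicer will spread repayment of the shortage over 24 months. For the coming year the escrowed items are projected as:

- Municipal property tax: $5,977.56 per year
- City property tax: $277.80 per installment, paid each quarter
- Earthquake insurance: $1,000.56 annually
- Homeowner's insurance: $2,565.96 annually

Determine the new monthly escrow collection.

$962.37

Municipal property tax — $5,977.56 annually
City property tax — $277.80 × 4 = $1,111.20 annually
Earthquake insurance — $1,000.56 annually
Homeowner's insurance — $2,565.96 annually
Annual escrow total = $5,977.56 + $1,111.20 + $1,000.56 + $2,565.96 = $10,655.28
Monthly escrow = $10,655.28 / 12 = $887.94
Shortage spread = $1,786.32 / 24 = $74.43/mo
New monthly escrow = $887.94 + $74.43 = $962.37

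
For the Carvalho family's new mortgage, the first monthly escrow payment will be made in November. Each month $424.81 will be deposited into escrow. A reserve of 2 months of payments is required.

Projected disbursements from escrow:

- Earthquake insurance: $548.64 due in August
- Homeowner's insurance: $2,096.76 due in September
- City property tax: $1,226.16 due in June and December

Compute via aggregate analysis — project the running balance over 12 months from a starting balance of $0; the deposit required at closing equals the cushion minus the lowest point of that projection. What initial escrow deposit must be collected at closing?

$1,274.43

Cushion = 2 × $424.81 = $849.62
Trial balance (start $0, +$424.81 each month, − disbursements):
  Nov: +$424.81 → $424.81
  Dec: +$424.81 − $1,226.16 → -$376.54
  Jan: +$424.81 → $48.27
  Feb: +$424.81 → $473.08
  Mar: +$424.81 → $897.89
  Apr: +$424.81 → $1,322.70
  May: +$424.81 → $1,747.51
  Jun: +$424.81 − $1,226.16 → $946.16
  Jul: +$424.81 → $1,370.97
  Aug: +$424.81 − $548.64 → $1,247.14
  Sep: +$424.81 − $2,096.76 → -$424.81
  Oct: +$424.81 → $0.00
Lowest trial balance = -$424.81 (Sep)
Initial deposit = cushion − low point = $849.62 − (-$424.81) = $1,274.43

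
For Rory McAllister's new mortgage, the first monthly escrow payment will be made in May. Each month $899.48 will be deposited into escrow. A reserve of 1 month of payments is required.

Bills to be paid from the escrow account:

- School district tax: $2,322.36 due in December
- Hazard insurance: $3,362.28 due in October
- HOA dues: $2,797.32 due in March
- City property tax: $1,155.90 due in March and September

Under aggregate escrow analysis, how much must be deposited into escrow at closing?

Cushion = 1 × $899.48 = $899.48
Trial balance (start $0, +$899.48 each month, − disbursements):
  May: +$899.48 → $899.48
  Jun: +$899.48 → $1,798.96
  Jul: +$899.48 → $2,698.44
  Aug: +$899.48 → $3,597.92
  Sep: +$899.48 − $1,155.90 → $3,341.50
  Oct: +$899.48 − $3,362.28 → $878.70
  Nov: +$899.48 → $1,778.18
  Dec: +$899.48 − $2,322.36 → $355.30
  Jan: +$899.48 → $1,254.78
  Feb: +$899.48 → $2,154.26
  Mar: +$899.48 − $3,953.22 → -$899.48
  Apr: +$899.48 → $0.00
Lowest trial balance = -$899.48 (Mar)
Initial deposit = cushion − low point = $899.48 − (-$899.48) = $1,798.96

$1,798.96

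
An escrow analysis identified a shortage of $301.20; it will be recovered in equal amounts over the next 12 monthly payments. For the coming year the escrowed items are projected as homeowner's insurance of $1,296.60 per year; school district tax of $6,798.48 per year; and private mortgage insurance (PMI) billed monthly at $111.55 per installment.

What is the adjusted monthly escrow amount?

$811.24

Homeowner's insurance — $1,296.60 per year
School district tax — $6,798.48 per year
Private mortgage insurance (PMI) — $111.55 × 12 = $1,338.60 per year
Annual escrow total = $1,296.60 + $6,798.48 + $1,338.60 = $9,433.68
Base monthly escrow = $9,433.68 / 12 = $786.14
Shortage spread = $301.20 ÷ 12 = $25.10/mo
New monthly escrow = $786.14 + $25.10 = $811.24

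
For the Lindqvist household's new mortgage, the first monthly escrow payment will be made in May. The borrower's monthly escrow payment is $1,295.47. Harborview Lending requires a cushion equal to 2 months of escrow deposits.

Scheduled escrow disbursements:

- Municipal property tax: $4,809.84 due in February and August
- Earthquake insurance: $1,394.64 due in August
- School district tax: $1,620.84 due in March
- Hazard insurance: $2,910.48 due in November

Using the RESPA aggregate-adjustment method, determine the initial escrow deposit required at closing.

Cushion = 2 × $1,295.47 = $2,590.94
Trial balance (start $0, +$1,295.47 each month, − disbursements):
  May: +$1,295.47 → $1,295.47
  Jun: +$1,295.47 → $2,590.94
  Jul: +$1,295.47 → $3,886.41
  Aug: +$1,295.47 − $6,204.48 → -$1,022.60
  Sep: +$1,295.47 → $272.87
  Oct: +$1,295.47 → $1,568.34
  Nov: +$1,295.47 − $2,910.48 → -$46.67
  Dec: +$1,295.47 → $1,248.80
  Jan: +$1,295.47 → $2,544.27
  Feb: +$1,295.47 − $4,809.84 → -$970.10
  Mar: +$1,295.47 − $1,620.84 → -$1,295.47
  Apr: +$1,295.47 → $0.00
Lowest trial balance = -$1,295.47 (Mar)
Initial deposit = cushion − low point = $2,590.94 − (-$1,295.47) = $3,886.41

$3,886.41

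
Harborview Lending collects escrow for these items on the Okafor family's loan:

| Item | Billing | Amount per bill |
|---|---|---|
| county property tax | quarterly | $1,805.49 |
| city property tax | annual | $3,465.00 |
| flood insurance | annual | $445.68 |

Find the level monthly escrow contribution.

$927.72

County property tax: $1,805.49 × 4 = $7,221.96
City property tax: $3,465.00
Flood insurance: $445.68
Total annual escrow = $7,221.96 + $3,465.00 + $445.68 = $11,132.64
Monthly = $11,132.64 / 12 = $927.72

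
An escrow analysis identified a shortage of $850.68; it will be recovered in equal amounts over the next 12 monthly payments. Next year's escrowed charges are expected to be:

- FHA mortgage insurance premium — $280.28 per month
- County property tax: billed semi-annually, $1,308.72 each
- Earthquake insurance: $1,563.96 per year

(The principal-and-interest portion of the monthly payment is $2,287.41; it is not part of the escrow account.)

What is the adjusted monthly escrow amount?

FHA mortgage insurance premium — $280.28 × 12 = $3,363.36
County property tax — $1,308.72 × 2 = $2,617.44
Earthquake insurance — $1,563.96
Annual escrow total = $3,363.36 + $2,617.44 + $1,563.96 = $7,544.76
Monthly = $7,544.76 / 12 = $628.73
Monthly shortage recovery: $850.68 / 12 = $70.89
Adjusted monthly = $628.73 + $70.89 = $699.62

$699.62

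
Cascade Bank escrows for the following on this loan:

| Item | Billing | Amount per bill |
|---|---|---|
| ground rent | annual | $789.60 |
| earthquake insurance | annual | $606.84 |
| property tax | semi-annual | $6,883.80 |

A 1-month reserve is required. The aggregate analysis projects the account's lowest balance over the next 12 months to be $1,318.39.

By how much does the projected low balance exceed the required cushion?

$54.72

Ground rent — $789.60 per year
Earthquake insurance — $606.84 per year
Property tax — $6,883.80 × 2 = $13,767.60 per year
Total annual escrow = $15,164.04
Monthly = $15,164.04 ÷ 12 = $1,263.67
Required cushion = 1 × $1,263.67 = $1,263.67
Excess over cushion: $1,318.39 − $1,263.67 = $54.72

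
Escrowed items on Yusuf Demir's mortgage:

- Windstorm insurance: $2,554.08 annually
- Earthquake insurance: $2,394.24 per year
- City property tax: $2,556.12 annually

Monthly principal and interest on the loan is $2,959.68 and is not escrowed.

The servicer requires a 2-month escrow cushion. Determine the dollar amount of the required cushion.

$1,250.74

Windstorm insurance: $2,554.08 annually
Earthquake insurance: $2,394.24 annually
City property tax: $2,556.12 annually
Total per year = $2,554.08 + $2,394.24 + $2,556.12 = $7,504.44
Base monthly escrow = $7,504.44 ÷ 12 = $625.37
Reserve = 2 × $625.37 = $1,250.74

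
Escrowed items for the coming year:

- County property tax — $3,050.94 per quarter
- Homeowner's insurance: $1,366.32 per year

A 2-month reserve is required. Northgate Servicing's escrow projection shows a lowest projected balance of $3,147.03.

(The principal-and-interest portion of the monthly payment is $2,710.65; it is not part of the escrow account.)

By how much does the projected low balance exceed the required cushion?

$885.35

County property tax = $3,050.94 × 4 = $12,203.76 annually
Homeowner's insurance = $1,366.32 annually
Yearly total = $13,570.08
Per month = $13,570.08 ÷ 12 = $1,130.84
Required reserve = 2 × $1,130.84 = $2,261.68
Surplus = $3,147.03 − $2,261.68 = $885.35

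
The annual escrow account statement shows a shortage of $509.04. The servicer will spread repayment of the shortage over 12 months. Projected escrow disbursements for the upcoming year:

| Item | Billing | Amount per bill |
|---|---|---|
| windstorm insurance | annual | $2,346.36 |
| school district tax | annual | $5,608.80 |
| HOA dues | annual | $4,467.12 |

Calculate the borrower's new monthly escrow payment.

Windstorm insurance — $2,346.36/yr
School district tax — $5,608.80/yr
HOA dues — $4,467.12/yr
Yearly total = $12,422.28
Monthly = $12,422.28 / 12 = $1,035.19
Monthly shortage recovery: $509.04 ÷ 12 = $42.42
Adjusted monthly = $1,035.19 + $42.42 = $1,077.61

$1,077.61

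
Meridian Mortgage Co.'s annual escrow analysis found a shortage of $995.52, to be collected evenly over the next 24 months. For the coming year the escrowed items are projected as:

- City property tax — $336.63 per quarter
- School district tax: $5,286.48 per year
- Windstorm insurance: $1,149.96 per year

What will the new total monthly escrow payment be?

$690.06

City property tax: $336.63 × 4 = $1,346.52 per year
School district tax: $5,286.48 per year
Windstorm insurance: $1,149.96 per year
Total per year = $7,782.96
Per month = $7,782.96 ÷ 12 = $648.58
Shortage per month = $995.52 / 24 = $41.48
New monthly escrow = $648.58 + $41.48 = $690.06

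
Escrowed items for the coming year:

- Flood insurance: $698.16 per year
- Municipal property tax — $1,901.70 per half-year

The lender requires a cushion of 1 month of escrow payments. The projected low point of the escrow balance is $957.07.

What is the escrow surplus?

Flood insurance: $698.16 annually
Municipal property tax: $1,901.70 × 2 = $3,803.40 annually
Total annual escrow = $4,501.56
Per month = $4,501.56 ÷ 12 = $375.13
Required cushion = 1 × $375.13 = $375.13
Surplus = $957.07 − $375.13 = $581.94

$581.94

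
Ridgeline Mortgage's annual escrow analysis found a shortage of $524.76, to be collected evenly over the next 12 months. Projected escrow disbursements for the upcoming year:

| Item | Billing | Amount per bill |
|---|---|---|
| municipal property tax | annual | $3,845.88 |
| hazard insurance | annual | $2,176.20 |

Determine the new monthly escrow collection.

$545.57

Municipal property tax = $3,845.88 annually
Hazard insurance = $2,176.20 annually
Annual escrow total = $6,022.08
Per month = $6,022.08 / 12 = $501.84
Shortage spread = $524.76 / 12 = $43.73/mo
Adjusted monthly = $501.84 + $43.73 = $545.57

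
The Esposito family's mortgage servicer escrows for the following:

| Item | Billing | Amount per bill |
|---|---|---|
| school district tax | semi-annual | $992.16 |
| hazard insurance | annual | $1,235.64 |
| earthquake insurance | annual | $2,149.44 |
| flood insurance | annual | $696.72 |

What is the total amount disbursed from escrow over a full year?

$6,066.12

School district tax = $992.16 × 2 = $1,984.32 annually
Hazard insurance = $1,235.64 annually
Earthquake insurance = $2,149.44 annually
Flood insurance = $696.72 annually
Total annual escrow = $1,984.32 + $1,235.64 + $2,149.44 + $696.72 = $6,066.12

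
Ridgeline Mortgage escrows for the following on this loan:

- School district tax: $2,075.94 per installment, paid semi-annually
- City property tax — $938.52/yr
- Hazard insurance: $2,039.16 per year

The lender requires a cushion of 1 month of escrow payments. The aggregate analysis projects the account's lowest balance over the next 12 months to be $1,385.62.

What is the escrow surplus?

$791.49

School district tax: $2,075.94 × 2 = $4,151.88 per year
City property tax: $938.52 per year
Hazard insurance: $2,039.16 per year
Annual escrow total = $4,151.88 + $938.52 + $2,039.16 = $7,129.56
Monthly escrow = $7,129.56 ÷ 12 = $594.13
Required cushion = 1 × $594.13 = $594.13
Excess over cushion: $1,385.62 − $594.13 = $791.49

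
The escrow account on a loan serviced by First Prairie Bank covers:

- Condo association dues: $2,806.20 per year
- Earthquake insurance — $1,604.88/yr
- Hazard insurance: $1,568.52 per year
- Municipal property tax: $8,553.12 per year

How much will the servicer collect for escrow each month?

Condo association dues — $2,806.20 per year
Earthquake insurance — $1,604.88 per year
Hazard insurance — $1,568.52 per year
Municipal property tax — $8,553.12 per year
Annual escrow total = $2,806.20 + $1,604.88 + $1,568.52 + $8,553.12 = $14,532.72
Per month = $14,532.72 / 12 = $1,211.06

$1,211.06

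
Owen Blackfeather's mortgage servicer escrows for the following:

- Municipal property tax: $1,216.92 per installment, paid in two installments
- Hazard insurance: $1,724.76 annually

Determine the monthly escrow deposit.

$346.55

Municipal property tax = $1,216.92 × 2 = $2,433.84 per year
Hazard insurance = $1,724.76 per year
Combined annual = $2,433.84 + $1,724.76 = $4,158.60
Base monthly escrow = $4,158.60 / 12 = $346.55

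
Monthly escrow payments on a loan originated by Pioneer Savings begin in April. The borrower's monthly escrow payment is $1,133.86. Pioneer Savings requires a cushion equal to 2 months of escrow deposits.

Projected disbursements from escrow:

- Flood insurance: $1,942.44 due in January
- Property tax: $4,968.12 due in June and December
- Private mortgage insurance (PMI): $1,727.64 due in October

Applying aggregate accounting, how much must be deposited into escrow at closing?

$4,535.44

Cushion = 2 × $1,133.86 = $2,267.72
Trial balance (start $0, +$1,133.86 each month, − disbursements):
  Apr: +$1,133.86 → $1,133.86
  May: +$1,133.86 → $2,267.72
  Jun: +$1,133.86 − $4,968.12 → -$1,566.54
  Jul: +$1,133.86 → -$432.68
  Aug: +$1,133.86 → $701.18
  Sep: +$1,133.86 → $1,835.04
  Oct: +$1,133.86 − $1,727.64 → $1,241.26
  Nov: +$1,133.86 → $2,375.12
  Dec: +$1,133.86 − $4,968.12 → -$1,459.14
  Jan: +$1,133.86 − $1,942.44 → -$2,267.72
  Feb: +$1,133.86 → -$1,133.86
  Mar: +$1,133.86 → $0.00
Lowest trial balance = -$2,267.72 (Jan)
Initial deposit = cushion − low point = $2,267.72 − (-$2,267.72) = $4,535.44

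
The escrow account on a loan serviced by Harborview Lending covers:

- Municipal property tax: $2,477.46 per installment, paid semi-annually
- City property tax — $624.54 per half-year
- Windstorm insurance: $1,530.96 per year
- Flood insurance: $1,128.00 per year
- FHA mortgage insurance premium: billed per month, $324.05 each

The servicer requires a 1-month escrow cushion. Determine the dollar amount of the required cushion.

$1,062.63

Municipal property tax = $2,477.46 × 2 = $4,954.92/yr
City property tax = $624.54 × 2 = $1,249.08/yr
Windstorm insurance = $1,530.96/yr
Flood insurance = $1,128.00/yr
FHA mortgage insurance premium = $324.05 × 12 = $3,888.60/yr
Annual escrow total = $12,751.56
Per month = $12,751.56 / 12 = $1,062.63
Cushion = 1 × $1,062.63 = $1,062.63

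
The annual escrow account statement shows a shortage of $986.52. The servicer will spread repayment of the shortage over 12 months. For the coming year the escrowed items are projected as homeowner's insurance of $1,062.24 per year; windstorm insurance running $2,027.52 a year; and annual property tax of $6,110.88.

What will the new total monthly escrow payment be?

Homeowner's insurance = $1,062.24 per year
Windstorm insurance = $2,027.52 per year
Property tax = $6,110.88 per year
Combined annual = $1,062.24 + $2,027.52 + $6,110.88 = $9,200.64
Per month = $9,200.64 / 12 = $766.72
Monthly shortage recovery: $986.52 ÷ 12 = $82.21
Adjusted monthly = $766.72 + $82.21 = $848.93

$848.93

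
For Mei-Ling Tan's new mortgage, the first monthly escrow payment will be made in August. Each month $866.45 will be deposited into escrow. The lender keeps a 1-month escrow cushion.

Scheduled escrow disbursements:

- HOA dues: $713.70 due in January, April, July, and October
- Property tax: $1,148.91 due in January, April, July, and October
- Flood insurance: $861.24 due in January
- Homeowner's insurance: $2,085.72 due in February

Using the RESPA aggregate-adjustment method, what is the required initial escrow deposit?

Cushion = 1 × $866.45 = $866.45
Trial balance (start $0, +$866.45 each month, − disbursements):
  Aug: +$866.45 → $866.45
  Sep: +$866.45 → $1,732.90
  Oct: +$866.45 − $1,862.61 → $736.74
  Nov: +$866.45 → $1,603.19
  Dec: +$866.45 → $2,469.64
  Jan: +$866.45 − $2,723.85 → $612.24
  Feb: +$866.45 − $2,085.72 → -$607.03
  Mar: +$866.45 → $259.42
  Apr: +$866.45 − $1,862.61 → -$736.74
  May: +$866.45 → $129.71
  Jun: +$866.45 → $996.16
  Jul: +$866.45 − $1,862.61 → $0.00
Lowest trial balance = -$736.74 (Apr)
Initial deposit = cushion − low point = $866.45 − (-$736.74) = $1,603.19

$1,603.19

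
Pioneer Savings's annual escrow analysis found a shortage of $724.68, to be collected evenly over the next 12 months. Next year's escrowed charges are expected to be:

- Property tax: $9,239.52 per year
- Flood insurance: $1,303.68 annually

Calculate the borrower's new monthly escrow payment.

Property tax = $9,239.52
Flood insurance = $1,303.68
Annual escrow total = $9,239.52 + $1,303.68 = $10,543.20
Base monthly escrow = $10,543.20 / 12 = $878.60
Shortage per month = $724.68 / 12 = $60.39
Adjusted monthly = $878.60 + $60.39 = $938.99

$938.99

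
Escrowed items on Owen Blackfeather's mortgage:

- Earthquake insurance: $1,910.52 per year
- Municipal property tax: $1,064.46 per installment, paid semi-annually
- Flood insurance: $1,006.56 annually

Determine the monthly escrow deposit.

Earthquake insurance = $1,910.52/yr
Municipal property tax = $1,064.46 × 2 = $2,128.92/yr
Flood insurance = $1,006.56/yr
Total per year = $1,910.52 + $2,128.92 + $1,006.56 = $5,046.00
Monthly escrow = $5,046.00 ÷ 12 = $420.50

$420.50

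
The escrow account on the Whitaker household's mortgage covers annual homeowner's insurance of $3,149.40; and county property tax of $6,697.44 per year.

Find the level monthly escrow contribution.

$820.57

Homeowner's insurance — $3,149.40/yr
County property tax — $6,697.44/yr
Total per year = $9,846.84
Monthly = $9,846.84 / 12 = $820.57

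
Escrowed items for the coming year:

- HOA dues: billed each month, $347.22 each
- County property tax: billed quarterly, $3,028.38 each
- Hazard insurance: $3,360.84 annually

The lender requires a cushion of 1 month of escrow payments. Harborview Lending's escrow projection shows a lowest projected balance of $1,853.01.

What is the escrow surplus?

$216.26

HOA dues — $347.22 × 12 = $4,166.64 per year
County property tax — $3,028.38 × 4 = $12,113.52 per year
Hazard insurance — $3,360.84 per year
Total per year = $19,641.00
Per month = $19,641.00 ÷ 12 = $1,636.75
Required cushion = 1 × $1,636.75 = $1,636.75
Excess over cushion: $1,853.01 − $1,636.75 = $216.26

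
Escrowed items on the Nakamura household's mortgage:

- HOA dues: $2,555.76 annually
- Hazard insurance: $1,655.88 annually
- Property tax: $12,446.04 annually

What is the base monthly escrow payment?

HOA dues = $2,555.76/yr
Hazard insurance = $1,655.88/yr
Property tax = $12,446.04/yr
Total annual escrow = $2,555.76 + $1,655.88 + $12,446.04 = $16,657.68
Monthly escrow = $16,657.68 / 12 = $1,388.14

$1,388.14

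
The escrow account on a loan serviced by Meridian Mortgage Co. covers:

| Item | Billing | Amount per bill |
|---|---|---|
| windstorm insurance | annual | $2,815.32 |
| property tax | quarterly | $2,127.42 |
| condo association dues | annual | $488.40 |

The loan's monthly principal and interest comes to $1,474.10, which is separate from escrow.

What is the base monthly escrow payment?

$984.45

Windstorm insurance — $2,815.32 per year
Property tax — $2,127.42 × 4 = $8,509.68 per year
Condo association dues — $488.40 per year
Annual escrow total = $2,815.32 + $8,509.68 + $488.40 = $11,813.40
Monthly escrow = $11,813.40 ÷ 12 = $984.45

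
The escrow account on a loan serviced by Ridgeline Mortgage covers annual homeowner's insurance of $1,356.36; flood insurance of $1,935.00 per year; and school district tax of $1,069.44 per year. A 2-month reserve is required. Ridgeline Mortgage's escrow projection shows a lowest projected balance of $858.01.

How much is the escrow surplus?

Homeowner's insurance: $1,356.36/yr
Flood insurance: $1,935.00/yr
School district tax: $1,069.44/yr
Annual escrow total = $1,356.36 + $1,935.00 + $1,069.44 = $4,360.80
Base monthly escrow = $4,360.80 / 12 = $363.40
Required reserve = 2 × $363.40 = $726.80
Excess over cushion: $858.01 − $726.80 = $131.21

$131.21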